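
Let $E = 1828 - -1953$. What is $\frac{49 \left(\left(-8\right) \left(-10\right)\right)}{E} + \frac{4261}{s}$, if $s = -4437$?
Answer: $\frac{1282199}{16776297} \approx 0.076429$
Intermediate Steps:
$E = 3781$ ($E = 1828 + 1953 = 3781$)
$\frac{49 \left(\left(-8\right) \left(-10\right)\right)}{E} + \frac{4261}{s} = \frac{49 \left(\left(-8\right) \left(-10\right)\right)}{3781} + \frac{4261}{-4437} = 49 \cdot 80 \cdot \frac{1}{3781} + 4261 \left(- \frac{1}{4437}\right) = 3920 \cdot \frac{1}{3781} - \frac{4261}{4437} = \frac{3920}{3781} - \frac{4261}{4437} = \frac{1282199}{16776297}$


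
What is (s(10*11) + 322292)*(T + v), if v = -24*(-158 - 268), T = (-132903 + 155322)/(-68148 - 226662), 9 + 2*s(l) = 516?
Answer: 648126157670637/196540 ≈ 3.2977e+9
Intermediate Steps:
s(l) = 507/2 (s(l) = -9/2 + (½)*516 = -9/2 + 258 = 507/2)
T = -7473/98270 (T = 22419/(-294810) = 22419*(-1/294810) = -7473/98270 ≈ -0.076046)
v = 10224 (v = -24*(-426) = 10224)
(s(10*11) + 322292)*(T + v) = (507/2 + 322292)*(-7473/98270 + 10224) = (645091/2)*(1004705007/98270) = 648126157670637/196540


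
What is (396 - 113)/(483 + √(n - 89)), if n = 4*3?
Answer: 19527/33338 - 283*I*√77/233366 ≈ 0.58573 - 0.010641*I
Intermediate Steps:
n = 12
(396 - 113)/(483 + √(n - 89)) = (396 - 113)/(483 + √(12 - 89)) = 283/(483 + √(-77)) = 283/(483 + I*√77)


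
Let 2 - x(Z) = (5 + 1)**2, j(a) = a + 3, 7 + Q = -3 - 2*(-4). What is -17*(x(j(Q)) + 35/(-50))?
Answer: 5899/10 ≈ 589.90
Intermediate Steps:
Q = -2 (Q = -7 + (-3 - 2*(-4)) = -7 + (-3 + 8) = -7 + 5 = -2)
j(a) = 3 + a
x(Z) = -34 (x(Z) = 2 - (5 + 1)**2 = 2 - 1*6**2 = 2 - 1*36 = 2 - 36 = -34)
-17*(x(j(Q)) + 35/(-50)) = -17*(-34 + 35/(-50)) = -17*(-34 + 35*(-1/50)) = -17*(-34 - 7/10) = -17*(-347/10) = 5899/10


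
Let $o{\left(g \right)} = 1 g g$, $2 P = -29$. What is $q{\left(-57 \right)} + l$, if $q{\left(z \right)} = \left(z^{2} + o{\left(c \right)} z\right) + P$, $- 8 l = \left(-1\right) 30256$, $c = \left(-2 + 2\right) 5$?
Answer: $\frac{14033}{2} \approx 7016.5$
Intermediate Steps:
$P = - \frac{29}{2}$ ($P = \frac{1}{2} \left(-29\right) = - \frac{29}{2} \approx -14.5$)
$c = 0$ ($c = 0 \cdot 5 = 0$)
$o{\left(g \right)} = g^{2}$ ($o{\left(g \right)} = g g = g^{2}$)
$l = 3782$ ($l = - \frac{\left(-1\right) 30256}{8} = \left(- \frac{1}{8}\right) \left(-30256\right) = 3782$)
$q{\left(z \right)} = - \frac{29}{2} + z^{2}$ ($q{\left(z \right)} = \left(z^{2} + 0^{2} z\right) - \frac{29}{2} = \left(z^{2} + 0 z\right) - \frac{29}{2} = \left(z^{2} + 0\right) - \frac{29}{2} = z^{2} - \frac{29}{2} = - \frac{29}{2} + z^{2}$)
$q{\left(-57 \right)} + l = \left(- \frac{29}{2} + \left(-57\right)^{2}\right) + 3782 = \left(- \frac{29}{2} + 3249\right) + 3782 = \frac{6469}{2} + 3782 = \frac{14033}{2}$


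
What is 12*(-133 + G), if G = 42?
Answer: -1092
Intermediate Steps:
12*(-133 + G) = 12*(-133 + 42) = 12*(-91) = -1092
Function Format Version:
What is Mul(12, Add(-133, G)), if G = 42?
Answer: -1092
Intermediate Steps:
Mul(12, Add(-133, G)) = Mul(12, Add(-133, 42)) = Mul(12, -91) = -1092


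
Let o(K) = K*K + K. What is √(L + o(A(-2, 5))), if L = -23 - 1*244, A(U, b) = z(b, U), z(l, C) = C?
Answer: I*√265 ≈ 16.279*I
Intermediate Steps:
A(U, b) = U
o(K) = K + K² (o(K) = K² + K = K + K²)
L = -267 (L = -23 - 244 = -267)
√(L + o(A(-2, 5))) = √(-267 - 2*(1 - 2)) = √(-267 - 2*(-1)) = √(-267 + 2) = √(-265) = I*√265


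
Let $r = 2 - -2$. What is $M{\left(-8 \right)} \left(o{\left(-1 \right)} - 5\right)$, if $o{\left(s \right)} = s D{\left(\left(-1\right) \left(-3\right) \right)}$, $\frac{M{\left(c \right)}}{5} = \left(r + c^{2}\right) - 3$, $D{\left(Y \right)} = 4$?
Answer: $-2925$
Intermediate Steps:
$r = 4$ ($r = 2 + 2 = 4$)
$M{\left(c \right)} = 5 + 5 c^{2}$ ($M{\left(c \right)} = 5 \left(\left(4 + c^{2}\right) - 3\right) = 5 \left(1 + c^{2}\right) = 5 + 5 c^{2}$)
$o{\left(s \right)} = 4 s$ ($o{\left(s \right)} = s 4 = 4 s$)
$M{\left(-8 \right)} \left(o{\left(-1 \right)} - 5\right) = \left(5 + 5 \left(-8\right)^{2}\right) \left(4 \left(-1\right) - 5\right) = \left(5 + 5 \cdot 64\right) \left(-4 - 5\right) = \left(5 + 320\right) \left(-9\right) = 325 \left(-9\right) = -2925$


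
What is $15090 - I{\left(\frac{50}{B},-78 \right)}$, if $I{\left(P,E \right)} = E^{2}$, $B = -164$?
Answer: $9006$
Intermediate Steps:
$15090 - I{\left(\frac{50}{B},-78 \right)} = 15090 - \left(-78\right)^{2} = 15090 - 6084 = 9006$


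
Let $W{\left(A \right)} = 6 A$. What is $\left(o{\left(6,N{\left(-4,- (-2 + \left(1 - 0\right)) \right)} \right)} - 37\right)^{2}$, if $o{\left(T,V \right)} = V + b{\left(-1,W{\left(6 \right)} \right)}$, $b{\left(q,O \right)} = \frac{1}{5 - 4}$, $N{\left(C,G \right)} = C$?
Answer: $1600$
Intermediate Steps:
$b{\left(q,O \right)} = 1$ ($b{\left(q,O \right)} = 1^{-1} = 1$)
$o{\left(T,V \right)} = 1 + V$ ($o{\left(T,V \right)} = V + 1 = 1 + V$)
$\left(o{\left(6,N{\left(-4,- (-2 + \left(1 - 0\right)) \right)} \right)} - 37\right)^{2} = \left(\left(1 - 4\right) - 37\right)^{2} = \left(-3 - 37\right)^{2} = \left(-40\right)^{2} = 1600$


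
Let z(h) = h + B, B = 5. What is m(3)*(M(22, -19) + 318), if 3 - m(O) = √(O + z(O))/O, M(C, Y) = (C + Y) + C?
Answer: 1029 - 343*√11/3 ≈ 649.80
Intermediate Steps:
M(C, Y) = Y + 2*C
z(h) = 5 + h (z(h) = h + 5 = 5 + h)
m(O) = 3 - √(5 + 2*O)/O (m(O) = 3 - √(O + (5 + O))/O = 3 - √(5 + 2*O)/O)
m(3)*(M(22, -19) + 318) = (3 - 1*√(5 + 2*3)/3)*((-19 + 2*22) + 318) = (3 - 1*⅓*√(5 + 6))*((-19 + 44) + 318) = (3 - 1*⅓*√11)*(25 + 318) = (3 - √11/3)*343 = 1029 - 343*√11/3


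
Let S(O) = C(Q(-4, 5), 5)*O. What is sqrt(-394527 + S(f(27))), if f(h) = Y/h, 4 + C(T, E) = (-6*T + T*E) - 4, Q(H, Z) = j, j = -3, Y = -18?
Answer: I*sqrt(3550713)/3 ≈ 628.11*I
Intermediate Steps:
Q(H, Z) = -3
C(T, E) = -8 - 6*T + E*T (C(T, E) = -4 + ((-6*T + T*E) - 4) = -4 + ((-6*T + E*T) - 4) = -4 + (-4 - 6*T + E*T) = -8 - 6*T + E*T)
f(h) = -18/h
S(O) = -5*O (S(O) = (-8 - 6*(-3) + 5*(-3))*O = (-8 + 18 - 15)*O = -5*O)
sqrt(-394527 + S(f(27))) = sqrt(-394527 - (-90)/27) = sqrt(-394527 - 5*(-2/3)) = sqrt(-394527 + 10/3) = sqrt(-1183571/3) = I*sqrt(3550713)/3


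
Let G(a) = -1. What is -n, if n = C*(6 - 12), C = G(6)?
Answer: -6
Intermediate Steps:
C = -1
n = 6 (n = -(6 - 12) = -1*(-6) = 6)
-n = -1*6 = -6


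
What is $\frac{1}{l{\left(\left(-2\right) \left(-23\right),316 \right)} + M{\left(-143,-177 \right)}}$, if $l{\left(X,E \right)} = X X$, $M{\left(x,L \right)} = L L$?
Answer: $\frac{1}{33445} \approx 2.99 \cdot 10^{-5}$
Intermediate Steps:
$M{\left(x,L \right)} = L^{2}$
$l{\left(X,E \right)} = X^{2}$
$\frac{1}{l{\left(\left(-2\right) \left(-23\right),316 \right)} + M{\left(-143,-177 \right)}} = \frac{1}{\left(\left(-2\right) \left(-23\right)\right)^{2} + \left(-177\right)^{2}} = \frac{1}{46^{2} + 31329} = \frac{1}{2116 + 31329} = \frac{1}{33445}$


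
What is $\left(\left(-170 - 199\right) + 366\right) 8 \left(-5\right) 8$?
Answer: $960$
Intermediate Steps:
$\left(\left(-170 - 199\right) + 366\right) 8 \left(-5\right) 8 = \left(\left(-170 - 199\right) + 366\right) \left(\left(-40\right) 8\right) = \left(-369 + 366\right) \left(-320\right) = \left(-3\right) \left(-320\right) = 960$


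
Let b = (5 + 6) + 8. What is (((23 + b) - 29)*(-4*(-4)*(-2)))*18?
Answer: -7488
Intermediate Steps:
b = 19 (b = 11 + 8 = 19)
(((23 + b) - 29)*(-4*(-4)*(-2)))*18 = (((23 + 19) - 29)*(-4*(-4)*(-2)))*18 = ((42 - 29)*(16*(-2)))*18 = (13*(-32))*18 = -416*18 = -7488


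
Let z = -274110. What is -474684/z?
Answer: 79114/45685 ≈ 1.7317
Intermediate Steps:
-474684/z = -474684/(-274110) = -474684*(-1/274110) = 79114/45685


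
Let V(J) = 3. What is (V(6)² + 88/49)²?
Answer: 279841/2401 ≈ 116.55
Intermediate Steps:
(V(6)² + 88/49)² = (3² + 88/49)² = (9 + 88*(1/49))² = (9 + 88/49)² = (529/49)² = 279841/2401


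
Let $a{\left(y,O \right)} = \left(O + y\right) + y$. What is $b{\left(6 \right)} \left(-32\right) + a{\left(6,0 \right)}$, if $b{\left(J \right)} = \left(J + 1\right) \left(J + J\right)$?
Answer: $-2676$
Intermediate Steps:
$b{\left(J \right)} = 2 J \left(1 + J\right)$ ($b{\left(J \right)} = \left(1 + J\right) 2 J = 2 J \left(1 + J\right)$)
$a{\left(y,O \right)} = O + 2 y$
$b{\left(6 \right)} \left(-32\right) + a{\left(6,0 \right)} = 2 \cdot 6 \left(1 + 6\right) \left(-32\right) + \left(0 + 2 \cdot 6\right) = 2 \cdot 6 \cdot 7 \left(-32\right) + \left(0 + 12\right) = 84 \left(-32\right) + 12 = -2688 + 12 = -2676$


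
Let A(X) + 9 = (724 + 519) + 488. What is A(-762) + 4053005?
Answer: 4054727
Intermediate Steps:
A(X) = 1722 (A(X) = -9 + ((724 + 519) + 488) = -9 + (1243 + 488) = -9 + 1731 = 1722)
A(-762) + 4053005 = 1722 + 4053005 = 4054727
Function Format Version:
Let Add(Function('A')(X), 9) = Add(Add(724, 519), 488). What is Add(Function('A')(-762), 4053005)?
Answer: 4054727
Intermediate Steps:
Function('A')(X) = 1722 (Function('A')(X) = Add(-9, Add(Add(724, 519), 488)) = Add(-9, Add(1243, 488)) = Add(-9, 1731) = 1722)
Add(Function('A')(-762), 4053005) = Add(1722, 4053005) = 4054727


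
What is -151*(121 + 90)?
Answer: -31861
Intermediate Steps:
-151*(121 + 90) = -151*211 = -31861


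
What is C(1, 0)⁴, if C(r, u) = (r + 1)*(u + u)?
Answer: 0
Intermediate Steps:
C(r, u) = 2*u*(1 + r) (C(r, u) = (1 + r)*(2*u) = 2*u*(1 + r))
C(1, 0)⁴ = (2*0*(1 + 1))⁴ = (2*0*2)⁴ = 0⁴ = 0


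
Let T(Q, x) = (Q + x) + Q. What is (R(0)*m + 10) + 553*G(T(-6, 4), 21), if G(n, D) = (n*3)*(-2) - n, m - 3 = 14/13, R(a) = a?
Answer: 30978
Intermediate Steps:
m = 53/13 (m = 3 + 14/13 = 53/13 ≈ 4.0769)
T(Q, x) = x + 2*Q
G(n, D) = -7*n (G(n, D) = (3*n)*(-2) - n = -6*n - n = -7*n)
(R(0)*m + 10) + 553*G(T(-6, 4), 21) = (0*(53/13) + 10) + 553*(-7*(4 + 2*(-6))) = (0 + 10) + 553*(-7*(4 - 12)) = 10 + 553*(-7*(-8)) = 10 + 553*56 = 10 + 30968 = 30978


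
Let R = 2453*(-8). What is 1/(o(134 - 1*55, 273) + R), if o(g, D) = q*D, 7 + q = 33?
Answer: -1/12526 ≈ -7.9834e-5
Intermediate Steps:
q = 26 (q = -7 + 33 = 26)
o(g, D) = 26*D
R = -19624
1/(o(134 - 1*55, 273) + R) = 1/(26*273 - 19624) = 1/(7098 - 19624) = 1/(-12526) = -1/12526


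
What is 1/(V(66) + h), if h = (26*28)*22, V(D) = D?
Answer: 1/16082 ≈ 6.2181e-5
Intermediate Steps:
h = 16016 (h = 728*22 = 16016)
1/(V(66) + h) = 1/(66 + 16016) = 1/16082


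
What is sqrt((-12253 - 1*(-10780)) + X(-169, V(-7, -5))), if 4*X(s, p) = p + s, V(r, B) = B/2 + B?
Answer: I*sqrt(24274)/4 ≈ 38.95*I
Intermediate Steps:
V(r, B) = 3*B/2 (V(r, B) = B/2 + B = 3*B/2)
X(s, p) = p/4 + s/4 (X(s, p) = (p + s)/4 = p/4 + s/4)
sqrt((-12253 - 1*(-10780)) + X(-169, V(-7, -5))) = sqrt((-12253 - 1*(-10780)) + (((3/2)*(-5))/4 + (1/4)*(-169))) = sqrt((-12253 + 10780) + ((1/4)*(-15/2) - 169/4)) = sqrt(-1473 + (-15/8 - 169/4)) = sqrt(-1473 - 353/8) = sqrt(-12137/8) = I*sqrt(24274)/4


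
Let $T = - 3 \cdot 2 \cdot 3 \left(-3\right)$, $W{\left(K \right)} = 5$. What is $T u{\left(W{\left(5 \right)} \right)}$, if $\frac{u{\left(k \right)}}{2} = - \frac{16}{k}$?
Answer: $- \frac{1728}{5} \approx -345.6$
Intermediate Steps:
$u{\left(k \right)} = - \frac{32}{k}$ ($u{\left(k \right)} = 2 \left(- \frac{16}{k}\right) = - \frac{32}{k}$)
$T = 54$ ($T = \left(-3\right) 6 \left(-3\right) = \left(-18\right) \left(-3\right) = 54$)
$T u{\left(W{\left(5 \right)} \right)} = 54 \left(- \frac{32}{5}\right) = - \frac{1728}{5}$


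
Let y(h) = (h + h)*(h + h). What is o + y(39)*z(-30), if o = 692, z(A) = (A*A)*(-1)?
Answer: -5474908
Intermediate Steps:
z(A) = -A² (z(A) = A²*(-1) = -A²)
y(h) = 4*h² (y(h) = (2*h)*(2*h) = 4*h²)
o + y(39)*z(-30) = 692 + (4*39²)*(-1*(-30)²) = 692 + (4*1521)*(-1*900) = 692 + 6084*(-900) = 692 - 5475600 = -5474908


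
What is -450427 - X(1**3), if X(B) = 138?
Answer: -450565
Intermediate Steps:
-450427 - X(1**3) = -450427 - 1*138 = -450427 - 138 = -450565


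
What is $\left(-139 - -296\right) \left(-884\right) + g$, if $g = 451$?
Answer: $-138337$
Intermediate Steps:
$\left(-139 - -296\right) \left(-884\right) + g = \left(-139 - -296\right) \left(-884\right) + 451 = \left(-139 + 296\right) \left(-884\right) + 451 = 157 \left(-884\right) + 451 = -138788 + 451 = -138337$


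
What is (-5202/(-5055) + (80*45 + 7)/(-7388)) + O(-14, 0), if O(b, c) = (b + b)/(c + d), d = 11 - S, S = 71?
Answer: 37627283/37346340 ≈ 1.0075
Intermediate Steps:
d = -60 (d = 11 - 1*71 = 11 - 71 = -60)
O(b, c) = 2*b/(-60 + c) (O(b, c) = (b + b)/(c - 60) = (2*b)/(-60 + c) = 2*b/(-60 + c))
(-5202/(-5055) + (80*45 + 7)/(-7388)) + O(-14, 0) = (-5202/(-5055) + (80*45 + 7)/(-7388)) + 2*(-14)/(-60 + 0) = (-5202*(-1/5055) + (3600 + 7)*(-1/7388)) + 2*(-14)/(-60) = (1734/1685 + 3607*(-1/7388)) + 2*(-14)*(-1/60) = (1734/1685 - 3607/7388) + 7/15 = 6732997/12448780 + 7/15 = 37627283/37346340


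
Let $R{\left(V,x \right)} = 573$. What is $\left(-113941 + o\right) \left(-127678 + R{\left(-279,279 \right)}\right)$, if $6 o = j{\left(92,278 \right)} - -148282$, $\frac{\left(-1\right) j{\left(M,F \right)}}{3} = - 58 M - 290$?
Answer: $\frac{32951081515}{3} \approx 1.0984 \cdot 10^{10}$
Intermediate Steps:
$j{\left(M,F \right)} = 870 + 174 M$ ($j{\left(M,F \right)} = - 3 \left(- 58 M - 290\right) = - 3 \left(-290 - 58 M\right) = 870 + 174 M$)
$o = \frac{82580}{3}$ ($o = \frac{\left(870 + 174 \cdot 92\right) - -148282}{6} = \frac{\left(870 + 16008\right) + 148282}{6} = \frac{16878 + 148282}{6} = \frac{1}{6} \cdot 165160 = \frac{82580}{3} \approx 27527.0$)
$\left(-113941 + o\right) \left(-127678 + R{\left(-279,279 \right)}\right) = \left(-113941 + \frac{82580}{3}\right) \left(-127678 + 573\right) = \left(- \frac{259243}{3}\right) \left(-127105\right) = \frac{32951081515}{3}$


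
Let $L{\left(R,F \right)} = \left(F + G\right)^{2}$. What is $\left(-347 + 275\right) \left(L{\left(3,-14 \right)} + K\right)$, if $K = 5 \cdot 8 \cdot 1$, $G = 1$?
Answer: $-15048$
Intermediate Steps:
$L{\left(R,F \right)} = \left(1 + F\right)^{2}$ ($L{\left(R,F \right)} = \left(F + 1\right)^{2} = \left(1 + F\right)^{2}$)
$K = 40$ ($K = 40 \cdot 1 = 40$)
$\left(-347 + 275\right) \left(L{\left(3,-14 \right)} + K\right) = \left(-347 + 275\right) \left(\left(1 - 14\right)^{2} + 40\right) = - 72 \left(\left(-13\right)^{2} + 40\right) = - 72 \left(169 + 40\right) = \left(-72\right) 209 = -15048$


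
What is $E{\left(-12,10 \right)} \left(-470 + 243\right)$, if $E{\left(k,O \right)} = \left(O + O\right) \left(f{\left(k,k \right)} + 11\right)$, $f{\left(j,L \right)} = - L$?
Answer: $-104420$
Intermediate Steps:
$E{\left(k,O \right)} = 2 O \left(11 - k\right)$ ($E{\left(k,O \right)} = \left(O + O\right) \left(- k + 11\right) = 2 O \left(11 - k\right)$)
$E{\left(-12,10 \right)} \left(-470 + 243\right) = 2 \cdot 10 \left(11 - -12\right) \left(-470 + 243\right) = 2 \cdot 10 \left(11 + 12\right) \left(-227\right) = 2 \cdot 10 \cdot 23 \left(-227\right) = 460 \left(-227\right) = -104420$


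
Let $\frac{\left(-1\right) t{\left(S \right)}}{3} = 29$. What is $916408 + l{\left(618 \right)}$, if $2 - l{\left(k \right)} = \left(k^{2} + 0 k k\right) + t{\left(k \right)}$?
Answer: $534573$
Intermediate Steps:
$t{\left(S \right)} = -87$ ($t{\left(S \right)} = \left(-3\right) 29 = -87$)
$l{\left(k \right)} = 89 - k^{2}$ ($l{\left(k \right)} = 2 - \left(\left(k^{2} + 0 k k\right) - 87\right) = 2 - \left(\left(k^{2} + 0 k\right) - 87\right) = 2 - \left(\left(k^{2} + 0\right) - 87\right) = 2 - \left(k^{2} - 87\right) = 2 - \left(-87 + k^{2}\right) = 89 - k^{2}$)
$916408 + l{\left(618 \right)} = 916408 + \left(89 - 618^{2}\right) = 916408 + \left(89 - 381924\right) = 916408 - 381835 = 534573$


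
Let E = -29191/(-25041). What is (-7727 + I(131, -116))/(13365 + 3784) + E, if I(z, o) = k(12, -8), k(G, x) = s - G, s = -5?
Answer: 27879905/39038919 ≈ 0.71416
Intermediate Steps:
k(G, x) = -5 - G
I(z, o) = -17 (I(z, o) = -5 - 1*12 = -5 - 12 = -17)
E = 29191/25041 (E = -29191*(-1/25041) = 29191/25041 ≈ 1.1657)
(-7727 + I(131, -116))/(13365 + 3784) + E = (-7727 - 17)/(13365 + 3784) + 29191/25041 = -7744/17149 + 29191/25041 = -7744*1/17149 + 29191/25041 = -704/1559 + 29191/25041 = 27879905/39038919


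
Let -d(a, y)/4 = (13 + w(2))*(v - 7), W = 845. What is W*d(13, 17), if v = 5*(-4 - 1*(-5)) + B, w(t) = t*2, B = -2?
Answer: 229840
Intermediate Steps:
w(t) = 2*t
v = 3 (v = 5*(-4 - 1*(-5)) - 2 = 5*(-4 + 5) - 2 = 5*1 - 2 = 5 - 2 = 3)
d(a, y) = 272 (d(a, y) = -4*(13 + 2*2)*(3 - 7) = -4*(13 + 4)*(-4) = -68*(-4) = -4*(-68) = 272)
W*d(13, 17) = 845*272 = 229840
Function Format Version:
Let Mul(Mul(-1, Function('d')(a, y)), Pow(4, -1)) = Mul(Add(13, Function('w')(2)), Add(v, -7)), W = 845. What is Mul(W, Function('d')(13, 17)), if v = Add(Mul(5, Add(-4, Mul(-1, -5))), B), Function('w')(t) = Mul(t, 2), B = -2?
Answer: 229840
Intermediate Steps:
Function('w')(t) = Mul(2, t)
v = 3 (v = Add(Mul(5, Add(-4, Mul(-1, -5))), -2) = Add(Mul(5, Add(-4, 5)), -2) = Add(Mul(5, 1), -2) = Add(5, -2) = 3)
Function('d')(a, y) = 272 (Function('d')(a, y) = Mul(-4, Mul(Add(13, Mul(2, 2)), Add(3, -7))) = Mul(-4, Mul(Add(13, 4), -4)) = Mul(-4, Mul(17, -4)) = Mul(-4, -68) = 272)
Mul(W, Function('d')(13, 17)) = Mul(845, 272) = 229840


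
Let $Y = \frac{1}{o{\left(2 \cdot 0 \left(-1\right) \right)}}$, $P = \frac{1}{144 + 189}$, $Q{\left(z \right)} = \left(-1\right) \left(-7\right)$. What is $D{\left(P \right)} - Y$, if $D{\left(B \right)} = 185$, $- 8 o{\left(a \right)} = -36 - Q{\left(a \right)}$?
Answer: $\frac{7947}{43} \approx 184.81$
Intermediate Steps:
$Q{\left(z \right)} = 7$
$o{\left(a \right)} = \frac{43}{8}$ ($o{\left(a \right)} = - \frac{-36 - 7}{8} = \left(- \frac{1}{8}\right) \left(-43\right) = \frac{43}{8}$)
$P = \frac{1}{333} \approx 0.003003$
$Y = \frac{8}{43}$ ($Y = \frac{1}{\frac{43}{8}} = \frac{8}{43} \approx 0.18605$)
$D{\left(P \right)} - Y = 185 - \frac{8}{43} = \frac{7947}{43}$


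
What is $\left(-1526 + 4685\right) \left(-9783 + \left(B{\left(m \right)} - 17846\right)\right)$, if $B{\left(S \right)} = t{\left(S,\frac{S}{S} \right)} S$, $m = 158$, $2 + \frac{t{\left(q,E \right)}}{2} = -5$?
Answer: $-94267719$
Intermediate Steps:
$t{\left(q,E \right)} = -14$ ($t{\left(q,E \right)} = -4 + 2 \left(-5\right) = -4 - 10 = -14$)
$B{\left(S \right)} = - 14 S$
$\left(-1526 + 4685\right) \left(-9783 + \left(B{\left(m \right)} - 17846\right)\right) = \left(-1526 + 4685\right) \left(-9783 - 20058\right) = 3159 \left(-9783 - 20058\right) = 3159 \left(-29841\right) = -94267719$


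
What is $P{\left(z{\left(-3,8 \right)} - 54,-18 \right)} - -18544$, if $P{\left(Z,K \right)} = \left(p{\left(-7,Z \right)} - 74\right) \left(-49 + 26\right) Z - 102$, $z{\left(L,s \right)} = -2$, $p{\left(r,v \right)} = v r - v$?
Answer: $500154$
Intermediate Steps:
$p{\left(r,v \right)} = - v + r v$ ($p{\left(r,v \right)} = r v - v = - v + r v$)
$P{\left(Z,K \right)} = -102 + Z \left(1702 + 184 Z\right)$ ($P{\left(Z,K \right)} = \left(Z \left(-1 - 7\right) - 74\right) \left(-49 + 26\right) Z - 102 = \left(Z \left(-8\right) - 74\right) \left(-23\right) Z - 102 = \left(- 8 Z - 74\right) \left(-23\right) Z - 102 = \left(-74 - 8 Z\right) \left(-23\right) Z - 102 = \left(1702 + 184 Z\right) Z - 102 = Z \left(1702 + 184 Z\right) - 102 = -102 + Z \left(1702 + 184 Z\right)$)
$P{\left(z{\left(-3,8 \right)} - 54,-18 \right)} - -18544 = \left(-102 + 184 \left(-2 - 54\right)^{2} + 1702 \left(-2 - 54\right)\right) - -18544 = \left(-102 + 184 \left(-2 - 54\right)^{2} + 1702 \left(-2 - 54\right)\right) + 18544 = \left(-102 + 184 \left(-56\right)^{2} + 1702 \left(-56\right)\right) + 18544 = \left(-102 + 184 \cdot 3136 - 95312\right) + 18544 = \left(-102 + 577024 - 95312\right) + 18544 = 481610 + 18544 = 500154$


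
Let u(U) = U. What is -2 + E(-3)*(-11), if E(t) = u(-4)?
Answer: 42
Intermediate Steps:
E(t) = -4
-2 + E(-3)*(-11) = -2 - 4*(-11) = -2 + 44 = 42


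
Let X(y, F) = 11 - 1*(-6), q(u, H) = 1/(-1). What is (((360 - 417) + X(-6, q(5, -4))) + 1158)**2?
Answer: 1249924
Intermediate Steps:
q(u, H) = -1
X(y, F) = 17 (X(y, F) = 11 + 6 = 17)
(((360 - 417) + X(-6, q(5, -4))) + 1158)**2 = (((360 - 417) + 17) + 1158)**2 = ((-57 + 17) + 1158)**2 = (-40 + 1158)**2 = 1118**2 = 1249924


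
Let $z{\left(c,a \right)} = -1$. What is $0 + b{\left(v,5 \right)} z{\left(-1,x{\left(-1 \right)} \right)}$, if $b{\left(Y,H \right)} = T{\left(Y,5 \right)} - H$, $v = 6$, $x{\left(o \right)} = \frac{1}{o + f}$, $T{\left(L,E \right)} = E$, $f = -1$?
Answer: $0$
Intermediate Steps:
$x{\left(o \right)} = \frac{1}{-1 + o}$ ($x{\left(o \right)} = \frac{1}{o - 1} = \frac{1}{-1 + o}$)
$b{\left(Y,H \right)} = 5 - H$
$0 + b{\left(v,5 \right)} z{\left(-1,x{\left(-1 \right)} \right)} = 0 + \left(5 - 5\right) \left(-1\right) = 0 + 0 \left(-1\right) = 0 + 0 = 0$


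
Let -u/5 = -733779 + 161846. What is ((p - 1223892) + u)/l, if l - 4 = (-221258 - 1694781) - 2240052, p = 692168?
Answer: -2327941/4156087 ≈ -0.56013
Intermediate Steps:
u = 2859665 (u = -5*(-733779 + 161846) = -5*(-571933) = 2859665)
l = -4156087 (l = 4 + ((-221258 - 1694781) - 2240052) = 4 + (-1916039 - 2240052) = 4 - 4156091 = -4156087)
((p - 1223892) + u)/l = ((692168 - 1223892) + 2859665)/(-4156087) = (-531724 + 2859665)*(-1/4156087) = 2327941*(-1/4156087) = -2327941/4156087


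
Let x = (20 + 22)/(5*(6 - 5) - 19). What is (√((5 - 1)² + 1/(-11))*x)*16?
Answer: -240*√77/11 ≈ -191.45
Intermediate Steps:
x = -3 (x = 42/(5*1 - 19) = 42/(5 - 19) = 42/(-14) = 42*(-1/14) = -3)
(√((5 - 1)² + 1/(-11))*x)*16 = (√((5 - 1)² + 1/(-11))*(-3))*16 = (√(4² - 1/11)*(-3))*16 = (√(16 - 1/11)*(-3))*16 = (√(175/11)*(-3))*16 = ((5*√77/11)*(-3))*16 = -15*√77/11*16 = -240*√77/11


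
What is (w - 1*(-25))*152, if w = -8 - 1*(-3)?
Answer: 3040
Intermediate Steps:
w = -5 (w = -8 + 3 = -5)
(w - 1*(-25))*152 = (-5 - 1*(-25))*152 = (-5 + 25)*152 = 20*152 = 3040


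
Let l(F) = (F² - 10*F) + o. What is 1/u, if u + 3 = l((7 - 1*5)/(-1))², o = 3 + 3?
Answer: 1/897 ≈ 0.0011148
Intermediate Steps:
o = 6
l(F) = 6 + F² - 10*F (l(F) = (F² - 10*F) + 6 = 6 + F² - 10*F)
u = 897 (u = -3 + (6 + ((7 - 1*5)/(-1))² - 10*(7 - 1*5)/(-1))² = -3 + (6 + ((7 - 5)*(-1))² - 10*(7 - 5)*(-1))² = -3 + (6 + (2*(-1))² - 20*(-1))² = -3 + (6 + (-2)² - 10*(-2))² = -3 + (6 + 4 + 20)² = -3 + 30² = -3 + 900 = 897)
1/u = 1/897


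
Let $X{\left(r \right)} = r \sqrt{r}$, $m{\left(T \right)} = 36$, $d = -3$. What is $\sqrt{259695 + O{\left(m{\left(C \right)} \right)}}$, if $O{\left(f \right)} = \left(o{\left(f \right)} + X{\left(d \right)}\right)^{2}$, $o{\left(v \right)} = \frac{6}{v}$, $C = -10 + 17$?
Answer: $\frac{\sqrt{9348049 - 36 i \sqrt{3}}}{6} \approx 509.58 - 0.0016995 i$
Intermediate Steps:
$C = 7$
$X{\left(r \right)} = r^{\frac{3}{2}}$
$O{\left(f \right)} = \left(\frac{6}{f} - 3 i \sqrt{3}\right)^{2}$ ($O{\left(f \right)} = \left(\frac{6}{f} + \left(-3\right)^{\frac{3}{2}}\right)^{2} = \left(\frac{6}{f} - 3 i \sqrt{3}\right)^{2}$)
$\sqrt{259695 + O{\left(m{\left(C \right)} \right)}} = \sqrt{259695 + \frac{9 \left(2 - i 36 \sqrt{3}\right)^{2}}{1296}} = \sqrt{259695 + 9 \cdot \frac{1}{1296} \left(2 - 36 i \sqrt{3}\right)^{2}} = \sqrt{259695 + \frac{\left(2 - 36 i \sqrt{3}\right)^{2}}{144}}$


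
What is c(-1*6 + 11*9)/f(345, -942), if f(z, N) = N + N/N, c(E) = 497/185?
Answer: -497/174085 ≈ -0.0028549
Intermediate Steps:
c(E) = 497/185 (c(E) = 497*(1/185) = 497/185)
f(z, N) = 1 + N (f(z, N) = N + 1 = 1 + N)
c(-1*6 + 11*9)/f(345, -942) = 497/(185*(1 - 942)) = (497/185)/(-941) = (497/185)*(-1/941) = -497/174085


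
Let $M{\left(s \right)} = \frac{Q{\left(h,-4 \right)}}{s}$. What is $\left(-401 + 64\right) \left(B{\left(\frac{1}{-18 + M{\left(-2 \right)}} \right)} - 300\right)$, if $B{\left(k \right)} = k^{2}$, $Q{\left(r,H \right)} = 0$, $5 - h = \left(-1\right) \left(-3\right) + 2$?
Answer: $\frac{32756063}{324} \approx 1.011 \cdot 10^{5}$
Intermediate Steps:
$h = 0$ ($h = 5 - \left(\left(-1\right) \left(-3\right) + 2\right) = 5 - \left(3 + 2\right) = 5 - 5 = 0$)
$M{\left(s \right)} = 0$ ($M{\left(s \right)} = \frac{0}{s} = 0$)
$\left(-401 + 64\right) \left(B{\left(\frac{1}{-18 + M{\left(-2 \right)}} \right)} - 300\right) = \left(-401 + 64\right) \left(\left(\frac{1}{-18 + 0}\right)^{2} - 300\right) = - 337 \left(\left(\frac{1}{-18}\right)^{2} - 300\right) = - 337 \left(\left(- \frac{1}{18}\right)^{2} - 300\right) = - 337 \left(\frac{1}{324} - 300\right) = \left(-337\right) \left(- \frac{97199}{324}\right) = \frac{32756063}{324}$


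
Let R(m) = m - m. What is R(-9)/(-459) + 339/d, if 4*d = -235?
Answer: -1356/235 ≈ -5.7702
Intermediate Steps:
d = -235/4 (d = (¼)*(-235) = -235/4 ≈ -58.750)
R(m) = 0
R(-9)/(-459) + 339/d = 0/(-459) + 339/(-235/4) = 0*(-1/459) + 339*(-4/235) = 0 - 1356/235 = -1356/235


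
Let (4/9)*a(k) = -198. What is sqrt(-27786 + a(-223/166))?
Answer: I*sqrt(112926)/2 ≈ 168.02*I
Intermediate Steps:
a(k) = -891/2 (a(k) = (9/4)*(-198) = -891/2)
sqrt(-27786 + a(-223/166)) = sqrt(-27786 - 891/2) = sqrt(-56463/2) = I*sqrt(112926)/2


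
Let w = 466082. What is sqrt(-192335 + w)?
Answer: sqrt(273747) ≈ 523.21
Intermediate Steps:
sqrt(-192335 + w) = sqrt(-192335 + 466082) = sqrt(273747)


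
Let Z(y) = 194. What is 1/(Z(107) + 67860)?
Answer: 1/68054 ≈ 1.4694e-5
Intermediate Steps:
1/(Z(107) + 67860) = 1/(194 + 67860) = 1/68054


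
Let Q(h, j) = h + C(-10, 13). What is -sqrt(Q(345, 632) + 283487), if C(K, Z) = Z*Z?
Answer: -sqrt(284001) ≈ -532.92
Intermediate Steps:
C(K, Z) = Z**2
Q(h, j) = 169 + h (Q(h, j) = h + 13**2 = h + 169 = 169 + h)
-sqrt(Q(345, 632) + 283487) = -sqrt((169 + 345) + 283487) = -sqrt(514 + 283487) = -sqrt(284001)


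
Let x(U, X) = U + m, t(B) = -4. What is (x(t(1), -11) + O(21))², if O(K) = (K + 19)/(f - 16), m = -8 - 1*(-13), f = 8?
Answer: 16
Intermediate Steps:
m = 5 (m = -8 + 13 = 5)
O(K) = -19/8 - K/8 (O(K) = (K + 19)/(8 - 16) = (19 + K)/(-8) = (19 + K)*(-⅛) = -19/8 - K/8)
x(U, X) = 5 + U (x(U, X) = U + 5 = 5 + U)
(x(t(1), -11) + O(21))² = ((5 - 4) + (-19/8 - ⅛*21))² = (1 + (-19/8 - 21/8))² = (1 - 5)² = (-4)² = 16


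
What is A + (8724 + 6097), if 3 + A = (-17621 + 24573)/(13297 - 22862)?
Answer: 141727218/9565 ≈ 14817.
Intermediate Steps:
A = -35647/9565 (A = -3 + (-17621 + 24573)/(13297 - 22862) = -3 + 6952/(-9565) = -3 + 6952*(-1/9565) = -3 - 6952/9565 = -35647/9565 ≈ -3.7268)
A + (8724 + 6097) = -35647/9565 + (8724 + 6097) = -35647/9565 + 14821 = 141727218/9565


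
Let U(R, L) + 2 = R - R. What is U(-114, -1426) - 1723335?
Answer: -1723337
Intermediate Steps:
U(R, L) = -2 (U(R, L) = -2 + (R - R) = -2 + 0 = -2)
U(-114, -1426) - 1723335 = -2 - 1723335 = -1723337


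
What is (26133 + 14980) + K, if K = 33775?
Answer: 74888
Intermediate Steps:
(26133 + 14980) + K = (26133 + 14980) + 33775 = 41113 + 33775 = 74888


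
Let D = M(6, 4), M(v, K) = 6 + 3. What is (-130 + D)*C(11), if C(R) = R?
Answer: -1331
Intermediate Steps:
M(v, K) = 9
D = 9
(-130 + D)*C(11) = (-130 + 9)*11 = -121*11 = -1331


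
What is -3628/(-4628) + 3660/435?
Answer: 308611/33553 ≈ 9.1977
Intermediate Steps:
-3628/(-4628) + 3660/435 = -3628*(-1/4628) + 3660*(1/435) = 907/1157 + 244/29 = 308611/33553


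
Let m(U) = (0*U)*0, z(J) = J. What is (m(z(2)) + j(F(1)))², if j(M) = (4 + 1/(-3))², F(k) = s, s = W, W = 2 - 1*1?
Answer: 14641/81 ≈ 180.75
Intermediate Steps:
W = 1 (W = 2 - 1 = 1)
m(U) = 0 (m(U) = 0*0 = 0)
s = 1
F(k) = 1
j(M) = 121/9 (j(M) = (4 - ⅓)² = (11/3)² = 121/9)
(m(z(2)) + j(F(1)))² = (0 + 121/9)² = (121/9)² = 14641/81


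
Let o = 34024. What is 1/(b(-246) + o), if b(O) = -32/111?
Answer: 111/3776632 ≈ 2.9391e-5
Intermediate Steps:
b(O) = -32/111 (b(O) = -32*1/111 = -32/111)
1/(b(-246) + o) = 1/(-32/111 + 34024) = 1/(3776632/111) = 111/3776632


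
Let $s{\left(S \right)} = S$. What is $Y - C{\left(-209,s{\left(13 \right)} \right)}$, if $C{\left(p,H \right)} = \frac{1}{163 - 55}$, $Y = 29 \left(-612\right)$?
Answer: $- \frac{1916785}{108} \approx -17748.0$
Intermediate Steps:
$Y = -17748$
$C{\left(p,H \right)} = \frac{1}{108}$
$Y - C{\left(-209,s{\left(13 \right)} \right)} = -17748 - \frac{1}{108} = - \frac{1916785}{108}$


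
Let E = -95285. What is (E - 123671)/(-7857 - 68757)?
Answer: 109478/38307 ≈ 2.8579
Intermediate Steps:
(E - 123671)/(-7857 - 68757) = (-95285 - 123671)/(-7857 - 68757) = -218956/(-76614) = -218956*(-1/76614) = 109478/38307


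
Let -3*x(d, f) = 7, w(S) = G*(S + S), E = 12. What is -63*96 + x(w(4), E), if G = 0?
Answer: -18151/3 ≈ -6050.3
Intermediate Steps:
w(S) = 0 (w(S) = 0*(S + S) = 0*(2*S) = 0)
x(d, f) = -7/3 (x(d, f) = -1/3*7 = -7/3)
-63*96 + x(w(4), E) = -63*96 - 7/3 = -6048 - 7/3 = -18151/3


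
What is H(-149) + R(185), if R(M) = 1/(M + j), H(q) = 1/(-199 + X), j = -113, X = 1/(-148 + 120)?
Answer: 3557/401256 ≈ 0.0088647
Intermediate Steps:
X = -1/28 (X = 1/(-28) = -1/28 ≈ -0.035714)
H(q) = -28/5573 (H(q) = 1/(-199 - 1/28) = 1/(-5573/28) = -28/5573)
R(M) = 1/(-113 + M) (R(M) = 1/(M - 113) = 1/(-113 + M))
H(-149) + R(185) = -28/5573 + 1/(-113 + 185) = -28/5573 + 1/72 = 3557/401256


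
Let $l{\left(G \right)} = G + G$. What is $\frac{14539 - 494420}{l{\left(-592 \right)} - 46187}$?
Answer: $\frac{479881}{47371} \approx 10.13$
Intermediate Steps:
$l{\left(G \right)} = 2 G$
$\frac{14539 - 494420}{l{\left(-592 \right)} - 46187} = \frac{14539 - 494420}{2 \left(-592\right) - 46187} = - \frac{479881}{-1184 - 46187} = - \frac{479881}{-47371} = \left(-479881\right) \left(- \frac{1}{47371}\right) = \frac{479881}{47371}$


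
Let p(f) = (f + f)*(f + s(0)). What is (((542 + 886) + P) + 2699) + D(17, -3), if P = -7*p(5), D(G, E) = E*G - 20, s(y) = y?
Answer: 3706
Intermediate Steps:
p(f) = 2*f**2 (p(f) = (f + f)*(f + 0) = (2*f)*f = 2*f**2)
D(G, E) = -20 + E*G
P = -350 (P = -14*5**2 = -14*25 = -7*50 = -350)
(((542 + 886) + P) + 2699) + D(17, -3) = (((542 + 886) - 350) + 2699) + (-20 - 3*17) = ((1428 - 350) + 2699) + (-20 - 51) = (1078 + 2699) - 71 = 3777 - 71 = 3706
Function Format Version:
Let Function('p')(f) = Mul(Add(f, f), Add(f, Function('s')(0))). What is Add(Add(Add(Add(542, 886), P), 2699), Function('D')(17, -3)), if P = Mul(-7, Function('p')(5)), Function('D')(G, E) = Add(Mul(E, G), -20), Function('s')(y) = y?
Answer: 3706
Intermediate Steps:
Function('p')(f) = Mul(2, Pow(f, 2)) (Function('p')(f) = Mul(Add(f, f), Add(f, 0)) = Mul(Mul(2, f), f) = Mul(2, Pow(f, 2)))
Function('D')(G, E) = Add(-20, Mul(E, G))
P = -350 (P = Mul(-7, Mul(2, Pow(5, 2))) = Mul(-7, Mul(2, 25)) = Mul(-7, 50) = -350)
Add(Add(Add(Add(542, 886), P), 2699), Function('D')(17, -3)) = Add(Add(Add(Add(542, 886), -350), 2699), Add(-20, Mul(-3, 17))) = Add(Add(Add(1428, -350), 2699), Add(-20, -51)) = Add(Add(1078, 2699), -71) = Add(3777, -71) = 3706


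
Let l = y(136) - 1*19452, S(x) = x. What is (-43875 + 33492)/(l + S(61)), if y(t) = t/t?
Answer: 10383/19390 ≈ 0.53548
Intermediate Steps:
y(t) = 1
l = -19451 (l = 1 - 1*19452 = 1 - 19452 = -19451)
(-43875 + 33492)/(l + S(61)) = (-43875 + 33492)/(-19451 + 61) = -10383/(-19390) = -10383*(-1/19390) = 10383/19390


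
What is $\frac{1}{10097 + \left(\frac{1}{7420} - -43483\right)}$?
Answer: $\frac{7420}{397563601} \approx 1.8664 \cdot 10^{-5}$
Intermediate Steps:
$\frac{1}{10097 + \left(\frac{1}{7420} - -43483\right)} = \frac{1}{10097 + \left(\frac{1}{7420} + 43483\right)} = \frac{1}{10097 + \frac{322643861}{7420}} = \frac{1}{\frac{397563601}{7420}} = \frac{7420}{397563601}$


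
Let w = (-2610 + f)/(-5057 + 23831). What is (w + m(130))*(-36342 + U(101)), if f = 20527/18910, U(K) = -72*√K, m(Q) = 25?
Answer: -17819843258613/19723130 - 17652147854*√101/9861565 ≈ -9.2149e+5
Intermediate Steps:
f = 20527/18910 (f = 20527*(1/18910) = 20527/18910 ≈ 1.0855)
w = -49334573/355016340 (w = (-2610 + 20527/18910)/(-5057 + 23831) = -49334573/18910/18774 = -49334573/18910*1/18774 = -49334573/355016340 ≈ -0.13896)
(w + m(130))*(-36342 + U(101)) = (-49334573/355016340 + 25)*(-36342 - 72*√101) = 8826073927*(-36342 - 72*√101)/355016340 = -17819843258613/19723130 - 17652147854*√101/9861565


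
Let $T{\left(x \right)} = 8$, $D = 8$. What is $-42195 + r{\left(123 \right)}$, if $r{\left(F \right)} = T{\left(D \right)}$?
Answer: $-42187$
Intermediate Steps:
$r{\left(F \right)} = 8$
$-42195 + r{\left(123 \right)} = -42195 + 8 = -42187$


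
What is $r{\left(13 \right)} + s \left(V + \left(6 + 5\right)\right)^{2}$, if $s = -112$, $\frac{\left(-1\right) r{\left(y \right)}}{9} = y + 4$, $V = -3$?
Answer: $-7321$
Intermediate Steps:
$r{\left(y \right)} = -36 - 9 y$ ($r{\left(y \right)} = - 9 \left(y + 4\right) = - 9 \left(4 + y\right) = -36 - 9 y$)
$r{\left(13 \right)} + s \left(V + \left(6 + 5\right)\right)^{2} = \left(-36 - 117\right) - 112 \left(-3 + \left(6 + 5\right)\right)^{2} = \left(-36 - 117\right) - 112 \left(-3 + 11\right)^{2} = -153 - 112 \cdot 8^{2} = -153 - 7168 = -7321$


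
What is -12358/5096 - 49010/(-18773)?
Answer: 8879113/47833604 ≈ 0.18563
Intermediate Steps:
-12358/5096 - 49010/(-18773) = -12358*1/5096 - 49010*(-1/18773) = -6179/2548 + 49010/18773 = 8879113/47833604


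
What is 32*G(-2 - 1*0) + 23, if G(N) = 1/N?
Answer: 7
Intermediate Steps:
32*G(-2 - 1*0) + 23 = 32/(-2 - 1*0) + 23 = 32/(-2 + 0) + 23 = 32/(-2) + 23 = 32*(-½) + 23 = -16 + 23 = 7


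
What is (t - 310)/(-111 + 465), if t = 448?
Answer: 23/59 ≈ 0.38983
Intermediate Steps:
(t - 310)/(-111 + 465) = (448 - 310)/(-111 + 465) = 138/354 = 138*(1/354) = 23/59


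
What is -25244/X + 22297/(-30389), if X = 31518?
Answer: -734948381/478900251 ≈ -1.5347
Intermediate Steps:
-25244/X + 22297/(-30389) = -25244/31518 + 22297/(-30389) = -25244*1/31518 + 22297*(-1/30389) = -12622/15759 - 22297/30389 = -734948381/478900251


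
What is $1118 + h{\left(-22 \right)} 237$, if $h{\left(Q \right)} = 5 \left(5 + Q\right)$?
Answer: $-19027$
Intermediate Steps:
$h{\left(Q \right)} = 25 + 5 Q$
$1118 + h{\left(-22 \right)} 237 = 1118 + \left(25 + 5 \left(-22\right)\right) 237 = 1118 + \left(25 - 110\right) 237 = 1118 - 20145 = -19027$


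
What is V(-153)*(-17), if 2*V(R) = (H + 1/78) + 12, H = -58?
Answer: 60979/156 ≈ 390.89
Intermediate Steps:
V(R) = -3587/156 (V(R) = ((-58 + 1/78) + 12)/2 = (-4523/78 + 12)/2 = (½)*(-3587/78) = -3587/156)
V(-153)*(-17) = -3587/156*(-17) = 60979/156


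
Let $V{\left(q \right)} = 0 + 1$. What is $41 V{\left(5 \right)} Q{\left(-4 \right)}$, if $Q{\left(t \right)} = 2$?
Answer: $82$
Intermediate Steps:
$V{\left(q \right)} = 1$
$41 V{\left(5 \right)} Q{\left(-4 \right)} = 41 \cdot 1 \cdot 2 = 41 \cdot 2 = 82$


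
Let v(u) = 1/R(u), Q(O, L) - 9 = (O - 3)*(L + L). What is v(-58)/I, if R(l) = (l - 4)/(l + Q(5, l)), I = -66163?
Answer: -281/4102106 ≈ -6.8501e-5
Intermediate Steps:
Q(O, L) = 9 + 2*L*(-3 + O) (Q(O, L) = 9 + (O - 3)*(L + L) = 9 + (-3 + O)*(2*L) = 9 + 2*L*(-3 + O))
R(l) = (-4 + l)/(9 + 5*l) (R(l) = (l - 4)/(l + (9 - 6*l + 2*l*5)) = (-4 + l)/(l + (9 - 6*l + 10*l)) = (-4 + l)/(l + (9 + 4*l)) = (-4 + l)/(9 + 5*l))
v(u) = (9 + 5*u)/(-4 + u) (v(u) = 1/((-4 + u)/(9 + 5*u)) = (9 + 5*u)/(-4 + u))
v(-58)/I = ((9 + 5*(-58))/(-4 - 58))/(-66163) = ((9 - 290)/(-62))*(-1/66163) = -1/62*(-281)*(-1/66163) = (281/62)*(-1/66163) = -281/4102106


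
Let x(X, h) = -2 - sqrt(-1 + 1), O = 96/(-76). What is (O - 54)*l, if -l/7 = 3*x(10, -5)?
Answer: -44100/19 ≈ -2321.1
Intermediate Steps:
O = -24/19 (O = 96*(-1/76) = -24/19 ≈ -1.2632)
x(X, h) = -2 (x(X, h) = -2 - sqrt(0) = -2 - 1*0 = -2 + 0 = -2)
l = 42 (l = -21*(-2) = -7*(-6) = 42)
(O - 54)*l = (-24/19 - 54)*42 = -1050/19*42 = -44100/19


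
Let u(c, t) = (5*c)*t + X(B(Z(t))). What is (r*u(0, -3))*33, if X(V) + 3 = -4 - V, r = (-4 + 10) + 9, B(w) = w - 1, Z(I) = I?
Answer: -1485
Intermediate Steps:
B(w) = -1 + w
r = 15 (r = 6 + 9 = 15)
X(V) = -7 - V (X(V) = -3 + (-4 - V) = -7 - V)
u(c, t) = -6 - t + 5*c*t (u(c, t) = (5*c)*t + (-7 - (-1 + t)) = 5*c*t + (-7 + (1 - t)) = 5*c*t + (-6 - t) = -6 - t + 5*c*t)
(r*u(0, -3))*33 = (15*(-6 - 1*(-3) + 5*0*(-3)))*33 = (15*(-6 + 3 + 0))*33 = (15*(-3))*33 = -45*33 = -1485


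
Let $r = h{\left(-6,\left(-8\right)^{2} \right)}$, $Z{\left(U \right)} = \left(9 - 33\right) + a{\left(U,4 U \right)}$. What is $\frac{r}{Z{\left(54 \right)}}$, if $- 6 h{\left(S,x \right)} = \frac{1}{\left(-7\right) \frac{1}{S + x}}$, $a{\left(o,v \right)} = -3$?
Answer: $- \frac{29}{567} \approx -0.051146$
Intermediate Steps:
$Z{\left(U \right)} = -27$ ($Z{\left(U \right)} = \left(9 - 33\right) - 3 = -24 - 3 = -27$)
$h{\left(S,x \right)} = \frac{S}{42} + \frac{x}{42}$ ($h{\left(S,x \right)} = - \frac{1}{6 \left(- \frac{7}{S + x}\right)} = - \frac{- \frac{S}{7} - \frac{x}{7}}{6} = \frac{S}{42} + \frac{x}{42}$)
$r = \frac{29}{21}$ ($r = \frac{1}{42} \left(-6\right) + \frac{\left(-8\right)^{2}}{42} = - \frac{1}{7} + \frac{1}{42} \cdot 64 = - \frac{1}{7} + \frac{32}{21} = \frac{29}{21} \approx 1.381$)
$\frac{r}{Z{\left(54 \right)}} = \frac{29}{21 \left(-27\right)} = \frac{29}{21} \left(- \frac{1}{27}\right) = - \frac{29}{567}$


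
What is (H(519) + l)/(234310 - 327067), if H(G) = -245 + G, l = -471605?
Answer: 9619/1893 ≈ 5.0814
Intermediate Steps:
(H(519) + l)/(234310 - 327067) = ((-245 + 519) - 471605)/(234310 - 327067) = (274 - 471605)/(-92757) = -471331*(-1/92757) = 9619/1893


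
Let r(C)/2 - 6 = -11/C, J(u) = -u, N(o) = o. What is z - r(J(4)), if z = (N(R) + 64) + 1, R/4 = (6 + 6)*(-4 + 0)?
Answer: -289/2 ≈ -144.50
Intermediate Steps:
R = -192 (R = 4*((6 + 6)*(-4 + 0)) = 4*(12*(-4)) = 4*(-48) = -192)
r(C) = 12 - 22/C (r(C) = 12 + 2*(-11/C) = 12 - 22/C)
z = -127 (z = (-192 + 64) + 1 = -128 + 1 = -127)
z - r(J(4)) = -127 - (12 - 22/((-1*4))) = -127 - (12 - 22/(-4)) = -127 - (12 - 22*(-1/4)) = -127 - (12 + 11/2) = -127 - 1*35/2 = -127 - 35/2 = -289/2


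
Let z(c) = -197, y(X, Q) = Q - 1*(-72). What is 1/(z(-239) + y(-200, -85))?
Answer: -1/210 ≈ -0.0047619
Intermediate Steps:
y(X, Q) = 72 + Q (y(X, Q) = Q + 72 = 72 + Q)
1/(z(-239) + y(-200, -85)) = 1/(-197 + (72 - 85)) = 1/(-197 - 13) = 1/(-210) = -1/210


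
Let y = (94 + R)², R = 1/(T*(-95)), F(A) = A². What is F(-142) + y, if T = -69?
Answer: 1246073957341/42968025 ≈ 29000.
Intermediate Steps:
R = 1/6555 (R = 1/(-69*(-95)) = -1/69*(-1/95) = 1/6555 ≈ 0.00015256)
y = 379666701241/42968025 (y = (94 + 1/6555)² = (616171/6555)² = 379666701241/42968025 ≈ 8836.0)
F(-142) + y = (-142)² + 379666701241/42968025 = 20164 + 379666701241/42968025 = 1246073957341/42968025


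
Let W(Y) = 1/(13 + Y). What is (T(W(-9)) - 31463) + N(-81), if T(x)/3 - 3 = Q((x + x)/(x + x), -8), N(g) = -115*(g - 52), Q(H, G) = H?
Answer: -16156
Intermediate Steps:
N(g) = 5980 - 115*g (N(g) = -115*(-52 + g) = 5980 - 115*g)
T(x) = 12 (T(x) = 9 + 3*((x + x)/(x + x)) = 9 + 3*((2*x)/((2*x))) = 9 + 3*((2*x)*(1/(2*x))) = 9 + 3*1 = 9 + 3 = 12)
(T(W(-9)) - 31463) + N(-81) = (12 - 31463) + (5980 - 115*(-81)) = -31451 + (5980 + 9315) = -31451 + 15295 = -16156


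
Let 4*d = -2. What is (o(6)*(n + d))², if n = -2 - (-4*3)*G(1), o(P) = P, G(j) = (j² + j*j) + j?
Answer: 40401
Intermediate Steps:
G(j) = j + 2*j² (G(j) = (j² + j²) + j = 2*j² + j = j + 2*j²)
d = -½ (d = (¼)*(-2) = -½ ≈ -0.50000)
n = 34 (n = -2 - (-4*3)*1*(1 + 2*1) = -2 - (-12)*1*(1 + 2) = -2 - (-12)*1*3 = -2 - (-12)*3 = -2 - 1*(-36) = -2 + 36 = 34)
(o(6)*(n + d))² = (6*(34 - ½))² = (6*(67/2))² = 201² = 40401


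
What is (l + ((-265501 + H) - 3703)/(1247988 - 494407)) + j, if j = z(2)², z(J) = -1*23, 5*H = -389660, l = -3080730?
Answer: -2321181296917/753581 ≈ -3.0802e+6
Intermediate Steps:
H = -77932 (H = (⅕)*(-389660) = -77932)
z(J) = -23
j = 529 (j = (-23)² = 529)
(l + ((-265501 + H) - 3703)/(1247988 - 494407)) + j = (-3080730 + ((-265501 - 77932) - 3703)/(1247988 - 494407)) + 529 = (-3080730 + (-343433 - 3703)/753581) + 529 = (-3080730 - 347136*1/753581) + 529 = (-3080730 - 347136/753581) + 529 = -2321579941266/753581 + 529 = -2321181296917/753581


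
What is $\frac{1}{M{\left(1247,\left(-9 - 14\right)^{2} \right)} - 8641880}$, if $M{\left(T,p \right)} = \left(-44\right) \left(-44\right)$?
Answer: $- \frac{1}{8639944} \approx -1.1574 \cdot 10^{-7}$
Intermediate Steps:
$M{\left(T,p \right)} = 1936$
$\frac{1}{M{\left(1247,\left(-9 - 14\right)^{2} \right)} - 8641880} = \frac{1}{1936 - 8641880} = \frac{1}{-8639944} = - \frac{1}{8639944}$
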